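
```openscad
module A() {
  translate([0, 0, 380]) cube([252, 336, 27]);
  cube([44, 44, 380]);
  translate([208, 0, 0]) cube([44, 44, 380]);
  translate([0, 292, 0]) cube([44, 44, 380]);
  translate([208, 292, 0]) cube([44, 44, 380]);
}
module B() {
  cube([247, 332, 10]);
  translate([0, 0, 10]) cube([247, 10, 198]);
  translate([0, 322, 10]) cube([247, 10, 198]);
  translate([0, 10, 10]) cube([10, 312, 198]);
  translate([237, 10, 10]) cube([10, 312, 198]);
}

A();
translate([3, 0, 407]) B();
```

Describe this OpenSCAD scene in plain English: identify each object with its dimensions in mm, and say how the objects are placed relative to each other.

A is a four-legged stool. The seat is 252×336 mm, 27 mm thick, top at z = 407 mm. It stands on four square legs, each 44×44 mm in cross-section, from z = 0 to the seat underside, each flush with a corner of the seat.

B is an open storage box with external size 247×332×208 mm and wall thickness 10 mm (the base is also 10 mm thick). The base covers the whole footprint; the four walls stand on the base, with the y-facing walls full-width and the x-facing walls fitting between their inner faces.

The open box is on top of the stool.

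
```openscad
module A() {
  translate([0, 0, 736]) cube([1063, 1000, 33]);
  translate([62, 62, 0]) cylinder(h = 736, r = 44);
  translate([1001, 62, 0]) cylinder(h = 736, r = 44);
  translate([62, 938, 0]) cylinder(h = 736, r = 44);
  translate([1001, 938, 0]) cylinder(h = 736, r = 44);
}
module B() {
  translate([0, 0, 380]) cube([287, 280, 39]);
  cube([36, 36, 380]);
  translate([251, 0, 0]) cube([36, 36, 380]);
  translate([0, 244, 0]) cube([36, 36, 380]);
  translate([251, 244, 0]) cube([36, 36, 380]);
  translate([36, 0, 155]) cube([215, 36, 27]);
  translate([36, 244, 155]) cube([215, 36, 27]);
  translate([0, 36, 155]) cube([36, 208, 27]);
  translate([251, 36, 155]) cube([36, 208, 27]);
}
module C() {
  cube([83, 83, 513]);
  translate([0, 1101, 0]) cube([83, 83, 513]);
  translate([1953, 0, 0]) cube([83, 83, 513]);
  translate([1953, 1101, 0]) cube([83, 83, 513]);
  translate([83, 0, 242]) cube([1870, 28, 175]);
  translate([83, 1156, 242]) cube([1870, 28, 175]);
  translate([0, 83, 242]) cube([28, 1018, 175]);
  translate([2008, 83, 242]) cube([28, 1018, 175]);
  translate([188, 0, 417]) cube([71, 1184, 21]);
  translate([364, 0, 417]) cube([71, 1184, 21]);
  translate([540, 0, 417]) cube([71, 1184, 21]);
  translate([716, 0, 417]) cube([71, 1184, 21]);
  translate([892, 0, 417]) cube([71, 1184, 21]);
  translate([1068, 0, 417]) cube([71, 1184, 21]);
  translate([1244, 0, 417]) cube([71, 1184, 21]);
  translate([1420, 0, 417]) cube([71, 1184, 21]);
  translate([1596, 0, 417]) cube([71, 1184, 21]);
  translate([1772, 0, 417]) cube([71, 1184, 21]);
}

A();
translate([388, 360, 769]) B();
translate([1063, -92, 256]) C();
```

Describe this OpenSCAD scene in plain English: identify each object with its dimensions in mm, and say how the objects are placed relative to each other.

A is a rectangular dining table. The top is 1063×1000×33 mm with its upper surface at z = 769 mm. It stands on four round legs of 88 mm diameter, each leg's bounding box inset 18 mm from the nearest pair of top edges, running from the floor to the underside of the top.

B is a four-legged stool. The seat is a 287×280×39 mm slab whose top surface is at z = 419 mm; four square legs, each 36×36 mm in cross-section, run from the floor (z = 0) to the underside of the seat, each flush with a corner of the seat. Four stretchers, 36 mm wide and 27 mm tall, connect adjacent legs with their undersides at z = 155 mm, each running between the inner faces of the legs it joins and aligned with the legs' outer faces on the other axis.

C is a bed frame 2036 mm long (x) by 1184 mm wide (y). Four 83×83 mm corner posts, 513 mm tall, at the corners of the footprint. Four rails of 28 mm thickness and 175 mm height run between adjacent posts with their undersides at z = 242 mm, their outer faces flush with the outside of the frame (the two x-running rails run between the posts' inner faces; the two y-running rails run between the posts' inner faces). 10 slats, each 71 mm wide (x) and 21 mm thick, lie across the top of the two x-running rails, running the full 1184 mm width of the frame in y; the slats are evenly spaced along x between the inner faces of the end posts with equal gaps (rounded down to the nearest mm) at the −x end and between each pair — any rounding remainder accumulates at the +x end.

The stool is on top of the table, centred. The bed frame is beside the table with their tops flush at z = 769.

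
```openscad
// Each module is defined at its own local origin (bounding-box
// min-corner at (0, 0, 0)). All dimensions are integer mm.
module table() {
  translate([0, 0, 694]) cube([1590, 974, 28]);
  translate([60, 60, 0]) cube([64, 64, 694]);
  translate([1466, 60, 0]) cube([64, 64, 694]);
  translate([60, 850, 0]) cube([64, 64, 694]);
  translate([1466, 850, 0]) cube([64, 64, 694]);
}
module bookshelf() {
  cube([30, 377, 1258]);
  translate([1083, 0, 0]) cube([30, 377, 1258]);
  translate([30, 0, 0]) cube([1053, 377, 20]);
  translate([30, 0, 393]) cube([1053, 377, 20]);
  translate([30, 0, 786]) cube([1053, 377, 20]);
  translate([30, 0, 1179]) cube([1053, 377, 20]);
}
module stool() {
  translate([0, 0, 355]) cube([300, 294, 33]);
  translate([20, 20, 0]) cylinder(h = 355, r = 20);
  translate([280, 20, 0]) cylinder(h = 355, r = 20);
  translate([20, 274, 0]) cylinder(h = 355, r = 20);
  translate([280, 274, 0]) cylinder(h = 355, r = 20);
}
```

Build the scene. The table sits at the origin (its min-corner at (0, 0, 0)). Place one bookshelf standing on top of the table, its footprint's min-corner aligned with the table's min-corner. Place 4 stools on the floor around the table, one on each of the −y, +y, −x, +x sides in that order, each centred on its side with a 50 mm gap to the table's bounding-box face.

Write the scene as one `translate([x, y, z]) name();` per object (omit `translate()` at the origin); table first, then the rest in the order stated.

table();
translate([0, 0, 722]) bookshelf();
translate([645, -344, 0]) stool();
translate([645, 1024, 0]) stool();
translate([-350, 340, 0]) stool();
translate([1640, 340, 0]) stool();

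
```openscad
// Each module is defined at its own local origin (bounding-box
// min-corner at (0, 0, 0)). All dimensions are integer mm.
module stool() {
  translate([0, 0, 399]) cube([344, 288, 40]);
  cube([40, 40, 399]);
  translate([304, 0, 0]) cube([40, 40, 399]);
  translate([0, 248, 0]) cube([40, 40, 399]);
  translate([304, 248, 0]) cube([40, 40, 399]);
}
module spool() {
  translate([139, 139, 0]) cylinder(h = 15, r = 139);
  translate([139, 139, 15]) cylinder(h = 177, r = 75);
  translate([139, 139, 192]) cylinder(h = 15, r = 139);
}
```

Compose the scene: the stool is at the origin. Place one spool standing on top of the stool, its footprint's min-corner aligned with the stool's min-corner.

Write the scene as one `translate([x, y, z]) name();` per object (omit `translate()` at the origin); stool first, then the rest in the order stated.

stool();
translate([0, 0, 439]) spool();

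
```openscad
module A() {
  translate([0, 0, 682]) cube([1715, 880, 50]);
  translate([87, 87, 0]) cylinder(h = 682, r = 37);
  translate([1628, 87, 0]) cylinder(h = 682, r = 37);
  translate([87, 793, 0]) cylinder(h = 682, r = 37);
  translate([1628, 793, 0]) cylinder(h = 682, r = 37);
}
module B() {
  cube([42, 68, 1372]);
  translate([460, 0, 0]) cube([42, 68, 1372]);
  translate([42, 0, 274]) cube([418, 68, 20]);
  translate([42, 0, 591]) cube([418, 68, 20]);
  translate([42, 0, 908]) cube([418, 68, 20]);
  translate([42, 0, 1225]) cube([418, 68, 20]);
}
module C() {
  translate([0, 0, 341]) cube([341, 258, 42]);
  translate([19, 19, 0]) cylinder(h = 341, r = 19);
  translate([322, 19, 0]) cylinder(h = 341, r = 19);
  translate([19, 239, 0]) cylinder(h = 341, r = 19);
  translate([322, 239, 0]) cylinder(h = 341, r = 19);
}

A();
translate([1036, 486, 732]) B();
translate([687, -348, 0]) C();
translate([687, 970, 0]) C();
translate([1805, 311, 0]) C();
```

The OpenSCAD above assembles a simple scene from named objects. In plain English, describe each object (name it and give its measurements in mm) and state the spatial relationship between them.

A is a table with a 1715×880 mm rectangular top, 50 mm thick, top surface at z = 732 mm, supported by four round legs of 74 mm diameter, each leg's bounding box inset 50 mm from the nearest pair of top edges, running from the floor.

B is a wooden ladder with two side rails of 42×68 mm section and 1372 mm height, set 502 mm apart overall. Between them run 4 rectangular rungs (68 mm deep, 20 mm thick), front faces flush with the rails' −y face. The bottom of the first rung is 274 mm above the floor and each subsequent rung is 317 mm higher than the one below.

C is a simple wooden stool: a rectangular seat 341 mm (x) by 258 mm (y), 42 mm thick, top face at z = 383 mm, on four round legs, each 38 mm in diameter. The legs rest on z = 0, each leg's axis is inset half a diameter from the nearest pair of seat edges (so the leg's bounding box is flush with the corner).

The ladder is on top of the table. Three stools sit around the table at the −y, +y, +x sides.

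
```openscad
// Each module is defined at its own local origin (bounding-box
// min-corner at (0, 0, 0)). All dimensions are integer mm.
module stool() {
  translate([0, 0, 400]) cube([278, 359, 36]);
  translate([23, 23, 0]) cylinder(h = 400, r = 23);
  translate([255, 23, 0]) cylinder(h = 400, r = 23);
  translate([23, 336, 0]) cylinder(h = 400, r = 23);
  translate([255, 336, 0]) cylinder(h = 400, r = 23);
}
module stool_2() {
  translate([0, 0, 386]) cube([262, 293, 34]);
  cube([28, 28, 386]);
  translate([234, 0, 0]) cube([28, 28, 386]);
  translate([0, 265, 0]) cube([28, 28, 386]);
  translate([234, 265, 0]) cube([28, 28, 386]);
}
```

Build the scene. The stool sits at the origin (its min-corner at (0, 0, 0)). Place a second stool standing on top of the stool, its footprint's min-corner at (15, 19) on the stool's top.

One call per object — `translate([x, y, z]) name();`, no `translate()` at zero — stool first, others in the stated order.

stool();
translate([15, 19, 436]) stool_2();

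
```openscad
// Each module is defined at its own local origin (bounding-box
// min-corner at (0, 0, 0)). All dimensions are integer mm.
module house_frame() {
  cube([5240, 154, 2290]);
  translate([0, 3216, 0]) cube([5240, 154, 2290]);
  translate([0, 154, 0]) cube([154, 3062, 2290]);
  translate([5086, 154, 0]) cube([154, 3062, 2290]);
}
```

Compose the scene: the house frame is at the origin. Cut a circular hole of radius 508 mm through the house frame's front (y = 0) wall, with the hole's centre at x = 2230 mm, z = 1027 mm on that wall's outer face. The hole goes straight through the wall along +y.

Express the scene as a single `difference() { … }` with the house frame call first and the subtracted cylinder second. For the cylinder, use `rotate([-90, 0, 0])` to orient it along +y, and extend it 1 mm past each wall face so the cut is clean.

difference() {
  house_frame();
  translate([2230, -1, 1027]) rotate([-90, 0, 0]) cylinder(h = 156, r = 508);
}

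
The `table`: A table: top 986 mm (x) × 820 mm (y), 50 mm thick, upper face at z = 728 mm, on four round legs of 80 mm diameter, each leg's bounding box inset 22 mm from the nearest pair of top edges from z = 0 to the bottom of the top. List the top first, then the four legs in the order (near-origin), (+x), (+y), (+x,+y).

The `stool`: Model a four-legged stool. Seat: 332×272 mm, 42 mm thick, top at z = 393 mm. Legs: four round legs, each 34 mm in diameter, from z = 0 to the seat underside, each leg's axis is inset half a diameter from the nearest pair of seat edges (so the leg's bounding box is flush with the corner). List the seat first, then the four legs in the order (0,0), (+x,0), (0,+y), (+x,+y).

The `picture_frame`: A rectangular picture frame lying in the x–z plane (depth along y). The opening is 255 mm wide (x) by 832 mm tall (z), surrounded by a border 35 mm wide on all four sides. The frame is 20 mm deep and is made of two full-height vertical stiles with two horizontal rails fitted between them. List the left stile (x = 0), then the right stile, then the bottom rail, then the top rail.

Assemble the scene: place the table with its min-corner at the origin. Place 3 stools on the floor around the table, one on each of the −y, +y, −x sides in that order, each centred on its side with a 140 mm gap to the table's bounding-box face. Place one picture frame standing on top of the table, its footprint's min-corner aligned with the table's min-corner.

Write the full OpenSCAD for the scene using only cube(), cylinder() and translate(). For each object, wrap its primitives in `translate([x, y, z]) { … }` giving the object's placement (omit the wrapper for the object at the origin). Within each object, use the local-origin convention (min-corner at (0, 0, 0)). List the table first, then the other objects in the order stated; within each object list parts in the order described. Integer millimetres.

translate([0, 0, 678]) cube([986, 820, 50]);
translate([62, 62, 0]) cylinder(h = 678, r = 40);
translate([924, 62, 0]) cylinder(h = 678, r = 40);
translate([62, 758, 0]) cylinder(h = 678, r = 40);
translate([924, 758, 0]) cylinder(h = 678, r = 40);
translate([327, -412, 0]) {
  translate([0, 0, 351]) cube([332, 272, 42]);
  translate([17, 17, 0]) cylinder(h = 351, r = 17);
  translate([315, 17, 0]) cylinder(h = 351, r = 17);
  translate([17, 255, 0]) cylinder(h = 351, r = 17);
  translate([315, 255, 0]) cylinder(h = 351, r = 17);
}
translate([327, 960, 0]) {
  translate([0, 0, 351]) cube([332, 272, 42]);
  translate([17, 17, 0]) cylinder(h = 351, r = 17);
  translate([315, 17, 0]) cylinder(h = 351, r = 17);
  translate([17, 255, 0]) cylinder(h = 351, r = 17);
  translate([315, 255, 0]) cylinder(h = 351, r = 17);
}
translate([-472, 274, 0]) {
  translate([0, 0, 351]) cube([332, 272, 42]);
  translate([17, 17, 0]) cylinder(h = 351, r = 17);
  translate([315, 17, 0]) cylinder(h = 351, r = 17);
  translate([17, 255, 0]) cylinder(h = 351, r = 17);
  translate([315, 255, 0]) cylinder(h = 351, r = 17);
}
translate([0, 0, 728]) {
  cube([35, 20, 902]);
  translate([290, 0, 0]) cube([35, 20, 902]);
  translate([35, 0, 0]) cube([255, 20, 35]);
  translate([35, 0, 867]) cube([255, 20, 35]);
}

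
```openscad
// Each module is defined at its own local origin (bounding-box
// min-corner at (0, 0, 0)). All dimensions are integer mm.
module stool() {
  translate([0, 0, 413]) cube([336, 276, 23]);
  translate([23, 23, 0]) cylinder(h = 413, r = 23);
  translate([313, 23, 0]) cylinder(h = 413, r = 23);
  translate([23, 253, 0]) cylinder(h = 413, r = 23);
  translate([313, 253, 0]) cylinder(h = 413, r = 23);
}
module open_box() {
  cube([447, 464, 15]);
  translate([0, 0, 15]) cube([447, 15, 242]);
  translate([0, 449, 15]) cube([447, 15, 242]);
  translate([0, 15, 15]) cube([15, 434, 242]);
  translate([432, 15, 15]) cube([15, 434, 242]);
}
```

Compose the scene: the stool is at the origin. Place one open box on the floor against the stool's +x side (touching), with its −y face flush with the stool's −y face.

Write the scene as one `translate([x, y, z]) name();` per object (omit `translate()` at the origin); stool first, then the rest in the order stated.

stool();
translate([336, 0, 0]) open_box();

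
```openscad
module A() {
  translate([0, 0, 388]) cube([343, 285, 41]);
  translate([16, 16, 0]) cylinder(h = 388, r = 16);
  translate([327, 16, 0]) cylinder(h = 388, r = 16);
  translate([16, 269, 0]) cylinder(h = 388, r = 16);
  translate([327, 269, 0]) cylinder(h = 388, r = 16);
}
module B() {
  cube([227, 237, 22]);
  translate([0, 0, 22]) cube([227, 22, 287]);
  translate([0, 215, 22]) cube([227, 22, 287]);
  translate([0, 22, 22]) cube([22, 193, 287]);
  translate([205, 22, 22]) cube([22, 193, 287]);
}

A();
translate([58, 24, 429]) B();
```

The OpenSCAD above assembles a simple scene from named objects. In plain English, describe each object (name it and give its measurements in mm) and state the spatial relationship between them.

A is a simple wooden stool: a rectangular seat 343 mm (x) by 285 mm (y), 41 mm thick, top face at z = 429 mm, on four round legs, each 32 mm in diameter. The legs rest on z = 0, each leg's axis is inset half a diameter from the nearest pair of seat edges (so the leg's bounding box is flush with the corner).

B is an open-topped rectangular box: outside dimensions 227×237×309 mm, with a uniform wall and base thickness of 22 mm. The base is a full 227×237 slab on the floor; four walls sit on top of the base. The front and back walls (the −y and +y sides) span the full width; the two side walls fit between them.

The open box is on top of the stool, centred.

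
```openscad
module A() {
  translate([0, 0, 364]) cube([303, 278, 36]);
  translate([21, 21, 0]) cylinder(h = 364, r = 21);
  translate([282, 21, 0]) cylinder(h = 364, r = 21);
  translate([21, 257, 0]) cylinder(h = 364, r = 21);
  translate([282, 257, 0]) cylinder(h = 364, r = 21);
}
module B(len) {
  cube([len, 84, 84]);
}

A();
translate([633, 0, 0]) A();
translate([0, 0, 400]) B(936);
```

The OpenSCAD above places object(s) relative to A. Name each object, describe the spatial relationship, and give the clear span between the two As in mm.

A is a stool. B is a beam. A beam spans the tops of two stools. The clear span between the two stools is 330 mm.

Second stool starts at x = 633; first ends at x = 303; clear span = 633 − 303 = 330 mm.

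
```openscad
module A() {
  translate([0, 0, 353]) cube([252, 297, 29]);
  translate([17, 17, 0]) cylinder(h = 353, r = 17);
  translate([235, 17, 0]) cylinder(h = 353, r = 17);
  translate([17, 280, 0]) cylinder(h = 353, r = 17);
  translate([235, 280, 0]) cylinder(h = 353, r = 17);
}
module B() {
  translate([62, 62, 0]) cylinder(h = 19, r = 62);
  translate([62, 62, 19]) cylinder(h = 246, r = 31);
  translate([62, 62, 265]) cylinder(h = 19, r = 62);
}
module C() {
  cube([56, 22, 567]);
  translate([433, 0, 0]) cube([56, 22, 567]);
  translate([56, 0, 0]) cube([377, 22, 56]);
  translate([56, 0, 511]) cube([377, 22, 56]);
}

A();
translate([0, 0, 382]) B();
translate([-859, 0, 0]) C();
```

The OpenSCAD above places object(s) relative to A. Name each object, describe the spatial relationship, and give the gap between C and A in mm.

The picture frame's nearest face is 370 mm from the stool's −x face.

A is a stool. B is a spool. C is a picture frame. The spool is on top of the stool. The picture frame is on the floor beside the stool on its −x side. The gap between the picture frame and the stool is 370 mm.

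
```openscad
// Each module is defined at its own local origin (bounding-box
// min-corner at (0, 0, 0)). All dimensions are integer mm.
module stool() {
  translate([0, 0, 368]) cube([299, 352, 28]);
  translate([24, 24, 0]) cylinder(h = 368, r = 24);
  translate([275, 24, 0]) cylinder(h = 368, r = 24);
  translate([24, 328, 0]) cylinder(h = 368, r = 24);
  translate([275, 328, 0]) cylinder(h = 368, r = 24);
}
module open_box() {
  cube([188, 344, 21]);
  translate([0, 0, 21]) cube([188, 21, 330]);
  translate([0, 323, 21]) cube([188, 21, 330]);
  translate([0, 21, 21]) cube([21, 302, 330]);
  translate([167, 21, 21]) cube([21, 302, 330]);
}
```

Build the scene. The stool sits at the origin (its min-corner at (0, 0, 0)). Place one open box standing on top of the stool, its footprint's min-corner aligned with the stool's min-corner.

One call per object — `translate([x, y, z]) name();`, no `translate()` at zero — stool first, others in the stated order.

stool();
translate([0, 0, 396]) open_box();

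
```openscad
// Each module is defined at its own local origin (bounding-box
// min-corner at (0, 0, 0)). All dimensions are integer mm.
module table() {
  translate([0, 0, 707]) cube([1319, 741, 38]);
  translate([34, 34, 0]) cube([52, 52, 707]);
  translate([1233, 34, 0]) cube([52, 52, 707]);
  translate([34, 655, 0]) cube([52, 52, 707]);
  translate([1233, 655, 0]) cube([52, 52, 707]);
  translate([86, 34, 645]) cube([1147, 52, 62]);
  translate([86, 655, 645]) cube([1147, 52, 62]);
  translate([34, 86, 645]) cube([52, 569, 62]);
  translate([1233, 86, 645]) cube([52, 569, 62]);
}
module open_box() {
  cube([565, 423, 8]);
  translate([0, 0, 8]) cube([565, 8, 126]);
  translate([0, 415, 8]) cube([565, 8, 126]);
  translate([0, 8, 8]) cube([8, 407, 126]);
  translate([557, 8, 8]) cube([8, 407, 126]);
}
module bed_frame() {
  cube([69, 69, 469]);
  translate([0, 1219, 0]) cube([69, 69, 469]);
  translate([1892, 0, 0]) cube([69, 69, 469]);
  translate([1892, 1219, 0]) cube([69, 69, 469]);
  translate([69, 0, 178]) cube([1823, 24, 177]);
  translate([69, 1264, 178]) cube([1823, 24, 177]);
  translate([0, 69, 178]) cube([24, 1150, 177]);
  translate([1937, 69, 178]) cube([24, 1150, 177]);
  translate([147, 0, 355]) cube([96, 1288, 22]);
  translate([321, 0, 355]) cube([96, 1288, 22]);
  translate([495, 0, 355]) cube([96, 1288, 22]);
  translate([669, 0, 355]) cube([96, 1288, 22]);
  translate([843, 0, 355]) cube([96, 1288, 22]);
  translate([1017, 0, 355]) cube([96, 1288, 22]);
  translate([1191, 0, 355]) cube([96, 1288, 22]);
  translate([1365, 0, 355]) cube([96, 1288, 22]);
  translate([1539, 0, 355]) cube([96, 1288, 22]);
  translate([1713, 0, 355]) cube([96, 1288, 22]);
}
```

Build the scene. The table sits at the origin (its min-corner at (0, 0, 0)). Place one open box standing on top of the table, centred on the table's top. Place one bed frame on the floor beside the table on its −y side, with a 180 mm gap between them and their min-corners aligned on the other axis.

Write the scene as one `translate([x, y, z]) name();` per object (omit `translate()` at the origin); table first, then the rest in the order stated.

table();
translate([377, 159, 745]) open_box();
translate([0, -1468, 0]) bed_frame();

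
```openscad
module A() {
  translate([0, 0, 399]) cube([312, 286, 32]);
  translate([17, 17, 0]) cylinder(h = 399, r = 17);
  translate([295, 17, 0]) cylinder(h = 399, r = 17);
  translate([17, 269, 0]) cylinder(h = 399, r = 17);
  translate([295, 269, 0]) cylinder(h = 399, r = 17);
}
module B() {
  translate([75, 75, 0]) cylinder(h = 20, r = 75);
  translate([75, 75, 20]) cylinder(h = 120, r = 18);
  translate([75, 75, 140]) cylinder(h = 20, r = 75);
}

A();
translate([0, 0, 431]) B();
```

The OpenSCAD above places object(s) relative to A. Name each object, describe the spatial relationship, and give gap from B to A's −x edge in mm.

A is a stool. B is a spool. The spool is on top of the stool. The gap from the spool to the stool's −x edge is 0 mm.

The spool's min-x is at 0; the stool's min-x is 0; gap = 0 mm.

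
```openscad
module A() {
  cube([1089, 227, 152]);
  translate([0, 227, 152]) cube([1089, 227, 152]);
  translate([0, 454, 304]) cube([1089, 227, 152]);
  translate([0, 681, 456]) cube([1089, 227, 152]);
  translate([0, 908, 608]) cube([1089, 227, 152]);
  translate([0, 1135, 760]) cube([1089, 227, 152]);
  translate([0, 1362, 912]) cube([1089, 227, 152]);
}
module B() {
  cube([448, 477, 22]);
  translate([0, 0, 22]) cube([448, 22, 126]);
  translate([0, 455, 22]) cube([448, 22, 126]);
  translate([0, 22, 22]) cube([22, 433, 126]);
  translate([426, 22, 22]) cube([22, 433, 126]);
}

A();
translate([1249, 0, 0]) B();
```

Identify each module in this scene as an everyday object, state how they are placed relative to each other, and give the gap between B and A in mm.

A is a staircase. B is an open box. The open box is on the floor beside the staircase on its +x side. The gap between the open box and the staircase is 160 mm.

The open box's nearest face is 160 mm from the staircase's +x face.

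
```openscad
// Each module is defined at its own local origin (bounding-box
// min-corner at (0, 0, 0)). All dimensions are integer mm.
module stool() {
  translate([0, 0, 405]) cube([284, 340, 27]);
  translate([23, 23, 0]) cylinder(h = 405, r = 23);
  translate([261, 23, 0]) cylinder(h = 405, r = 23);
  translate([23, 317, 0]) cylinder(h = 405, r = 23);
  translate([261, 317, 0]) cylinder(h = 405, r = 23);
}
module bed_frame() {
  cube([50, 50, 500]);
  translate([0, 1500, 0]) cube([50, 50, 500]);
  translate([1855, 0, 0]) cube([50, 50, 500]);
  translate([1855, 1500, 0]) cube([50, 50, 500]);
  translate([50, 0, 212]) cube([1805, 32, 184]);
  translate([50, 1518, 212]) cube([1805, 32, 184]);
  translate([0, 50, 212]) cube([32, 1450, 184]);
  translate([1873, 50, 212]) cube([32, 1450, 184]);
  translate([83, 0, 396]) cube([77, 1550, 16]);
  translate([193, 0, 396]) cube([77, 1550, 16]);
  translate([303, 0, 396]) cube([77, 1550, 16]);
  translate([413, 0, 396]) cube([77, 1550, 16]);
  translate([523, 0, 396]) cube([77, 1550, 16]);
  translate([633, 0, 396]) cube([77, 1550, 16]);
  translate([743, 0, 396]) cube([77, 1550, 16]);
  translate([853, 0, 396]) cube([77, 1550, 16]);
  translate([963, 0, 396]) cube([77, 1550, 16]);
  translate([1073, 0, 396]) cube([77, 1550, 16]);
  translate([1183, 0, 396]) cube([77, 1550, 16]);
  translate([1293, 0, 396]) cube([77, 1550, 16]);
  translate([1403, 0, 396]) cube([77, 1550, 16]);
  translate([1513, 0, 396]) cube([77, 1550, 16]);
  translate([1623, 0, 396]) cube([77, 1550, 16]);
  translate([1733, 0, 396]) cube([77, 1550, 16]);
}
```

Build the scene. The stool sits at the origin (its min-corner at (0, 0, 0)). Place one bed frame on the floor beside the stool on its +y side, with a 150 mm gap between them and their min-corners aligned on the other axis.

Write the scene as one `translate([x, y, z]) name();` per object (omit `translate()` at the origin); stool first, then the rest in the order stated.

stool();
translate([0, 490, 0]) bed_frame();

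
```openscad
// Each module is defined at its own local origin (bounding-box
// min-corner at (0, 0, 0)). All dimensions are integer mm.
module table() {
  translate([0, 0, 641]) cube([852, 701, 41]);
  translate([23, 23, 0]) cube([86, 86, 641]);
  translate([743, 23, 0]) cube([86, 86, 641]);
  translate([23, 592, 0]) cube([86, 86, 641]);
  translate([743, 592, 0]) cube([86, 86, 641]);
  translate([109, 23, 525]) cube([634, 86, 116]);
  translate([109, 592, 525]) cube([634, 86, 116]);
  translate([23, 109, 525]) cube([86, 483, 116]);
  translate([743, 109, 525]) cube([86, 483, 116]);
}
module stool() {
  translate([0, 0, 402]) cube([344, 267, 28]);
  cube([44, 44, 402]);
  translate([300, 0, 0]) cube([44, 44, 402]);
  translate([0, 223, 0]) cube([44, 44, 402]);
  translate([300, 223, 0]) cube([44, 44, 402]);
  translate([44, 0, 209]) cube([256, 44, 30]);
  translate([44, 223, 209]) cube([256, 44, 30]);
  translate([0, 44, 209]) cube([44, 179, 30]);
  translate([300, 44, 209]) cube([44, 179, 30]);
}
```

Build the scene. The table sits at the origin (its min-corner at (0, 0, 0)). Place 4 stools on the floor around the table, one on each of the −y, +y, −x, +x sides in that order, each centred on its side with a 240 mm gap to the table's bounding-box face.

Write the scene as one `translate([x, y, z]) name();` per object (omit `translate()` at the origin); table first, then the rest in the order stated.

table();
translate([254, -507, 0]) stool();
translate([254, 941, 0]) stool();
translate([-584, 217, 0]) stool();
translate([1092, 217, 0]) stool();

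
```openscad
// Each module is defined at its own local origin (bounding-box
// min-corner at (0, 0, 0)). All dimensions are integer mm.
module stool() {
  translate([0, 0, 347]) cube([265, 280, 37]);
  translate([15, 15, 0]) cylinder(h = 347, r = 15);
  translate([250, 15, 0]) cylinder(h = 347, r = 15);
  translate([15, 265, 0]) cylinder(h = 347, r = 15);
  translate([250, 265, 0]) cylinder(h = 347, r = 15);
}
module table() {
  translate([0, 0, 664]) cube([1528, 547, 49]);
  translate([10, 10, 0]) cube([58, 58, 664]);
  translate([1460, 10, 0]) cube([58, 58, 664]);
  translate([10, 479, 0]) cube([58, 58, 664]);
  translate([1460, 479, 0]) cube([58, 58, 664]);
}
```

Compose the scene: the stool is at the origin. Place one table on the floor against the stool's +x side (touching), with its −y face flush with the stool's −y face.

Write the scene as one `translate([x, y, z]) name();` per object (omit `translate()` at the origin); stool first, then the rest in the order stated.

stool();
translate([265, 0, 0]) table();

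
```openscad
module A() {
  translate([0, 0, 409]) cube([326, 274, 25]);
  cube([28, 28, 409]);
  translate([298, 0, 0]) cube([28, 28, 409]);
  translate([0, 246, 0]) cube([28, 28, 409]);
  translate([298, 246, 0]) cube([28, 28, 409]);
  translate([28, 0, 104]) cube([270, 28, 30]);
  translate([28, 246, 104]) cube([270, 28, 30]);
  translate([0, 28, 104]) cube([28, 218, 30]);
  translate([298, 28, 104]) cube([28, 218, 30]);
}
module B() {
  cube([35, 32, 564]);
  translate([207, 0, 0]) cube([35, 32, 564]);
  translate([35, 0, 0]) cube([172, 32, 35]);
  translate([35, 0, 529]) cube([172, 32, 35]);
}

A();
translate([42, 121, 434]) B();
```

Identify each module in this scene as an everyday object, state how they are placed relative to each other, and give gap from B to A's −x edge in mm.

The picture frame's min-x is at 42; the stool's min-x is 0; gap = 42 mm.

A is a stool. B is a picture frame. The picture frame is on top of the stool, centred. The gap from the picture frame to the stool's −x edge is 42 mm.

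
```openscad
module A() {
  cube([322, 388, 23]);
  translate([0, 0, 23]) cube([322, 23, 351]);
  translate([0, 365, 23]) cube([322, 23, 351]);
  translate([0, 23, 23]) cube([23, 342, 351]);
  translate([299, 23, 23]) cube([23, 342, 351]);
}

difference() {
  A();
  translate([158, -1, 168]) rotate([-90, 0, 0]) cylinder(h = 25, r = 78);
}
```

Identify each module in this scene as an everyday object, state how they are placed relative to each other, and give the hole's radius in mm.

A is an open box. The open box has a circular hole through its front wall. The hole's radius is 78 mm.

The subtracted cylinder has r = 78 mm.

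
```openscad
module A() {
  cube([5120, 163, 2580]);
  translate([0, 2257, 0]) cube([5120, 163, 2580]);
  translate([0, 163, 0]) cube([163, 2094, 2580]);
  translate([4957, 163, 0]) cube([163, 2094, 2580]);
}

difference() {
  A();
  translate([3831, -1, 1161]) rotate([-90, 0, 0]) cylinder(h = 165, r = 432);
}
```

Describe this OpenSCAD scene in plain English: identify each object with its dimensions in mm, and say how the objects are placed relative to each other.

A is the wall frame of a small rectangular building: four walls, each 2580 mm tall and 163 mm thick, enclosing a footprint 5120 mm (x) by 2420 mm (y) outside-to-outside, with no floor or roof. The front and back walls (the −y and +y sides) span the full width; the two side walls fit between them.

The house frame has a circular hole of radius 432 mm through its front wall, centred at (x = 3831, z = 1161).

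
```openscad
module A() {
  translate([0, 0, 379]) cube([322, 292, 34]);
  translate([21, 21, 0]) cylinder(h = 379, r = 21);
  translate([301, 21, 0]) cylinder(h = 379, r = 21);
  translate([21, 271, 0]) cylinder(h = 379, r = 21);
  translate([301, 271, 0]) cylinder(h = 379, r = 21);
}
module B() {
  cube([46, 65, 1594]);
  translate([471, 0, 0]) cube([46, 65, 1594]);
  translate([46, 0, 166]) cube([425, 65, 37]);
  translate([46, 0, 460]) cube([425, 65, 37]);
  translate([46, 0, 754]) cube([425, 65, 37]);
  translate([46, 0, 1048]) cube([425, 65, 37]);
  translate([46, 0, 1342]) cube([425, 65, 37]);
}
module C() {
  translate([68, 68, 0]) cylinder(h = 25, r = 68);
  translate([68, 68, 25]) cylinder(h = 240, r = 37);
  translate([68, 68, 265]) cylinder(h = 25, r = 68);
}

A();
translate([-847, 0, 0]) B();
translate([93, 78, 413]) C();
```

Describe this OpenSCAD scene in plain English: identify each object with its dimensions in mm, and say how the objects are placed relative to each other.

A is a four-legged stool. The seat is a 322×292×34 mm slab whose top surface is at z = 413 mm; four round legs, each 42 mm in diameter, run from the floor (z = 0) to the underside of the seat, each leg's axis is inset half a diameter from the nearest pair of seat edges (so the leg's bounding box is flush with the corner).

B is a straight ladder. Two 46×65 mm vertical rails, 1594 mm tall, stand 517 mm apart (outside-to-outside) with their front faces coplanar on the −y side. 5 rungs, each 65 mm deep and 37 mm tall, span between the inner faces of the rails, front faces flush with the rails. The lowest rung's underside is at z = 166 mm and rungs are spaced 294 mm apart (underside to underside).

C is a spool: two coaxial disc flanges of radius 68 mm and thickness 25 mm, joined by a core cylinder of radius 37 mm and height 240 mm. The lower flange rests on z = 0 and the three cylinders share a vertical axis.

The ladder is on the floor beside the stool on its −x side. The spool is on top of the stool, centred.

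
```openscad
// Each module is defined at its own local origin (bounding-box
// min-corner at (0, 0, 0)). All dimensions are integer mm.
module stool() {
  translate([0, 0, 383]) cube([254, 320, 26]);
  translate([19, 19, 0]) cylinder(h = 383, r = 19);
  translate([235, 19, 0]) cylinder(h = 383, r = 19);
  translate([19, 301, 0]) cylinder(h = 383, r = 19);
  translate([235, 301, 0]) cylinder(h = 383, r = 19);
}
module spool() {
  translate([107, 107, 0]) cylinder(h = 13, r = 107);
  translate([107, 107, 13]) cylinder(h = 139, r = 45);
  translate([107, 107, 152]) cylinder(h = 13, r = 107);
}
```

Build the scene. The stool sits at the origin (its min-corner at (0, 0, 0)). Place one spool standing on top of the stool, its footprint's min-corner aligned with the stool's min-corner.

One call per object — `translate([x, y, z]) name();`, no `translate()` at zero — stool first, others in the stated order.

stool();
translate([0, 0, 409]) spool();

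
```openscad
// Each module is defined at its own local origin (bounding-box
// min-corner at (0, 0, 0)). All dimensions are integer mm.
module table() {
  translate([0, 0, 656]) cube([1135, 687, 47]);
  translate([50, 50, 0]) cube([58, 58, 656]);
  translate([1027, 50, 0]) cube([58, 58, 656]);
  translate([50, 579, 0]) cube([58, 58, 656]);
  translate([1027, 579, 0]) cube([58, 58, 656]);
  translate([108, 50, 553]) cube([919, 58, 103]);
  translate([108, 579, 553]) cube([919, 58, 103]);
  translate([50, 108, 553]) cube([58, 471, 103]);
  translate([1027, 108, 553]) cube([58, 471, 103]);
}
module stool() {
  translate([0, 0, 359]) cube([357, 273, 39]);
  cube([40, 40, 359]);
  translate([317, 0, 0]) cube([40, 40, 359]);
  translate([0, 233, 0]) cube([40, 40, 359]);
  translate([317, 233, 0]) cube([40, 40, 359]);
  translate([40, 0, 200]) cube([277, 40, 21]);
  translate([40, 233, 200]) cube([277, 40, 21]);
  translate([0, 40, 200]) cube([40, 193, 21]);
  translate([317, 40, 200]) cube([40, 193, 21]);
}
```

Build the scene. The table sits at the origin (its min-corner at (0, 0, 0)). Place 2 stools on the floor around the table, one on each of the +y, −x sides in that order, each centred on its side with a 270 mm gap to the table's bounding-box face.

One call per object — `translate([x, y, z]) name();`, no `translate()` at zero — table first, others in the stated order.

table();
translate([389, 957, 0]) stool();
translate([-627, 207, 0]) stool();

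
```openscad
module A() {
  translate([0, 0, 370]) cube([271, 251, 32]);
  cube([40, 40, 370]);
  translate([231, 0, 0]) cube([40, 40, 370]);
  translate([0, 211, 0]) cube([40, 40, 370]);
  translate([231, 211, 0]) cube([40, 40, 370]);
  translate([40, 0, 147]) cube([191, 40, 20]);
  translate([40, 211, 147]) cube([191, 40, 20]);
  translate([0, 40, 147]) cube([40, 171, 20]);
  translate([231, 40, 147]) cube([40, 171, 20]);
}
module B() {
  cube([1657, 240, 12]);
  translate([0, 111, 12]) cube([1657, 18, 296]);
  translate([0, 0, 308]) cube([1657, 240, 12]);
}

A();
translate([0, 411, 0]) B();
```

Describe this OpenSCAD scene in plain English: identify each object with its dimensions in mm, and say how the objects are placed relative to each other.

A is a four-legged stool. The seat is a 271×251×32 mm slab whose top surface is at z = 402 mm; four square legs, each 40×40 mm in cross-section, run from the floor (z = 0) to the underside of the seat, each flush with a corner of the seat. Four stretchers, 40 mm wide and 20 mm tall, connect adjacent legs with their undersides at z = 147 mm, each running between the inner faces of the legs it joins and aligned with the legs' outer faces on the other axis.

B is an I-beam lying along x, 1657 mm long. Overall section height 320 mm. Two flanges 240 mm wide (y) and 12 mm thick, one on the floor and one at the top; a web 18 mm thick runs between them, centred on the flange width.

The I-beam is on the floor beside the stool on its +y side.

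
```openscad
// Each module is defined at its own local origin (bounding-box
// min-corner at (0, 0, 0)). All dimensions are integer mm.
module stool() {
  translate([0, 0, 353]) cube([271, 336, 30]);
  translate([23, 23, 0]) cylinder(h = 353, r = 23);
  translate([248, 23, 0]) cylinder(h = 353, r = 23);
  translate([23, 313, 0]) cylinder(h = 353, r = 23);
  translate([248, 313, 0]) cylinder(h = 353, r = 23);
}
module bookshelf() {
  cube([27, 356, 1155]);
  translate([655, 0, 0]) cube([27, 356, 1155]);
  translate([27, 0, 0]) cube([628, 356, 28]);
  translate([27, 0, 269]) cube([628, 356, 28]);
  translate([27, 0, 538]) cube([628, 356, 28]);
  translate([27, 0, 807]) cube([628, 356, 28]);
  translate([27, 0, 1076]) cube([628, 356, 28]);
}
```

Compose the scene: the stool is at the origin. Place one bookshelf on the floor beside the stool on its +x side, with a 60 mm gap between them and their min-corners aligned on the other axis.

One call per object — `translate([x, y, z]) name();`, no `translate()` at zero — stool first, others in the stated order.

stool();
translate([331, 0, 0]) bookshelf();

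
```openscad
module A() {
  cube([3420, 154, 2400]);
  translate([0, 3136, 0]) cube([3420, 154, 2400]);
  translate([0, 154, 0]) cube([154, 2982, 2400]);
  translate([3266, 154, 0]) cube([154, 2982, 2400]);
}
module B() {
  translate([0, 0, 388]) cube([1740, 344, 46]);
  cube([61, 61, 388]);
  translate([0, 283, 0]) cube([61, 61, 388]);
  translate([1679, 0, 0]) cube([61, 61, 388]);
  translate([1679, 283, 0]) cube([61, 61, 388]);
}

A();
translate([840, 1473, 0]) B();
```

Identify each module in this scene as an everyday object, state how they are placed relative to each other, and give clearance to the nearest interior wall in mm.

Clearances: x = 686, y = 1319; minimum 686 mm.

A is a house frame. B is a bench. The bench sits inside the house frame, centred. The clearance to the nearest interior wall is 686 mm.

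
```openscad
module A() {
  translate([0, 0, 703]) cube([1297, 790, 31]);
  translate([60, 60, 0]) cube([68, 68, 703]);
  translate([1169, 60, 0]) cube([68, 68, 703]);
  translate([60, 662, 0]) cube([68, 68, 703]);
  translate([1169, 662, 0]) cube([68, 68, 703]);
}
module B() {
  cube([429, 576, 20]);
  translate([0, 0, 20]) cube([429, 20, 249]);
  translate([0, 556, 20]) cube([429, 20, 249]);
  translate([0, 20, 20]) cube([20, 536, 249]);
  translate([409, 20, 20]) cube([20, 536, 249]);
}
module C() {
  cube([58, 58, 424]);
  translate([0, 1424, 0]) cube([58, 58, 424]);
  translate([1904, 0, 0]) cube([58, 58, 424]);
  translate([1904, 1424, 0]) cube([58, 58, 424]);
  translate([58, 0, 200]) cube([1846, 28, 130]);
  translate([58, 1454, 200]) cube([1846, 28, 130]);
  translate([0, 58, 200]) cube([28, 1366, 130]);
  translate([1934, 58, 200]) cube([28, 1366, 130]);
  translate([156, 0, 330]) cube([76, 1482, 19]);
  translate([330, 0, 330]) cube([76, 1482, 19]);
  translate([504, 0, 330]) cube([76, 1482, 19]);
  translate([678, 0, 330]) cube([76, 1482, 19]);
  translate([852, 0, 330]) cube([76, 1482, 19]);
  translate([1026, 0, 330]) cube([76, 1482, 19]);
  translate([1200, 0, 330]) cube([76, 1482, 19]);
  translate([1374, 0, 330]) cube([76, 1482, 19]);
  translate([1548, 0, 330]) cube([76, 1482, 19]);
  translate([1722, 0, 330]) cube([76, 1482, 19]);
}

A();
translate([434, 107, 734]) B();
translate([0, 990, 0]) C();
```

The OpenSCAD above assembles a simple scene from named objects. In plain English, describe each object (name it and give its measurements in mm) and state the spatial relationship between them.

A is a table: top 1297 mm (x) × 790 mm (y), 31 mm thick, upper face at z = 734 mm, on four 68×68 mm square legs, each inset 60 mm from the nearest pair of top edges, running from z = 0 to the bottom of the top.

B is an open-topped rectangular box: outside dimensions 429×576×269 mm, with a uniform wall and base thickness of 20 mm. The base is a full 429×576 slab on the floor; four walls sit on top of the base. The front and back walls (the −y and +y sides) span the full width; the two side walls fit between them.

C is a bed frame 1962 mm long (x) by 1482 mm wide (y). Four 58×58 mm corner posts, 424 mm tall, at the corners of the footprint. Four rails of 28 mm thickness and 130 mm height run between adjacent posts with their undersides at z = 200 mm, their outer faces flush with the outside of the frame (the two x-running rails run between the posts' inner faces; the two y-running rails run between the posts' inner faces). 10 slats, each 76 mm wide (x) and 19 mm thick, lie across the top of the two x-running rails, running the full 1482 mm width of the frame in y; the slats are evenly spaced along x between the inner faces of the end posts with equal gaps (rounded down to the nearest mm) at the −x end and between each pair — any rounding remainder accumulates at the +x end.

The open box is on top of the table, centred. The bed frame is on the floor beside the table on its +y side.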